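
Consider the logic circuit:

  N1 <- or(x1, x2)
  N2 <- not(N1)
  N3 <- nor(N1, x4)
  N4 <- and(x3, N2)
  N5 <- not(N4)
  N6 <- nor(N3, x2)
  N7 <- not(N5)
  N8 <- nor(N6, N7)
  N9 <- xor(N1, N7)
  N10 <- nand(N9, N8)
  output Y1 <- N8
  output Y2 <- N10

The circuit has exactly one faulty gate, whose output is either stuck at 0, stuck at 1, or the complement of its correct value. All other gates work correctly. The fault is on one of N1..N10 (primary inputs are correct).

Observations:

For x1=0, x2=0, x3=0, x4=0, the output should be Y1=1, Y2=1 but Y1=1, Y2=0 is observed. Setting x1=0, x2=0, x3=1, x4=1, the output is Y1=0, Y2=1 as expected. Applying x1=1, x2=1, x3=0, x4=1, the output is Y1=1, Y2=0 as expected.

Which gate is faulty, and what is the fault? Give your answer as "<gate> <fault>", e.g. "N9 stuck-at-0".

N9 stuck-at-1

Fault-free values for test 1 (x1=0, x2=0, x3=0, x4=0): N1=0, N2=1, N3=1, N4=0, N5=1, N6=0, N7=0, N8=1, N9=0, N10=1, giving Y1=1, Y2=1. Observed Y1=1, Y2=0.
Test 1: faults giving observed Y1=1, Y2=0 are {N9 stuck-at-1, N9 inverted output, N10 stuck-at-0, N10 inverted output}.
Test 2 (x1=0, x2=0, x3=1, x4=1): fault-free N1=0, N2=1, N3=0, N4=1, N5=0, N6=1, N7=1, N8=0, N9=1, N10=1 → Y1=0, Y2=1; observed Y1=0, Y2=1. Eliminates N10 stuck-at-0, N10 inverted output.
Test 3 (x1=1, x2=1, x3=0, x4=1): fault-free N1=1, N2=0, N3=0, N4=0, N5=1, N6=0, N7=0, N8=1, N9=1, N10=0 → Y1=1, Y2=0; observed Y1=1, Y2=0. Eliminates N9 inverted output.
Only N9 stuck-at-1 is consistent with every test.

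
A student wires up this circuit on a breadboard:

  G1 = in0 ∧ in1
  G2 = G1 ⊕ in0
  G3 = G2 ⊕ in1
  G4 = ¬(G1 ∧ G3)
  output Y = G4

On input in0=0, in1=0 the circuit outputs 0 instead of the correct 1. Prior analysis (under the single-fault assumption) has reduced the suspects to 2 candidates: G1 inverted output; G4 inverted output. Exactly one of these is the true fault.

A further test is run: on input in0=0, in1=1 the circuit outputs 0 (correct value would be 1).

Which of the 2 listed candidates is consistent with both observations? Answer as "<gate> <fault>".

G4 inverted output

Evaluate each candidate on input in0=0, in1=1:
  G1 inverted output: G1=1 [inverted output], G2=1, G3=0, G4=1 → 1 — eliminated
  G4 inverted output: G1=0, G2=0, G3=1, G4=0 [inverted output] → 0 — matches
Only G4 inverted output reproduces the observed 0.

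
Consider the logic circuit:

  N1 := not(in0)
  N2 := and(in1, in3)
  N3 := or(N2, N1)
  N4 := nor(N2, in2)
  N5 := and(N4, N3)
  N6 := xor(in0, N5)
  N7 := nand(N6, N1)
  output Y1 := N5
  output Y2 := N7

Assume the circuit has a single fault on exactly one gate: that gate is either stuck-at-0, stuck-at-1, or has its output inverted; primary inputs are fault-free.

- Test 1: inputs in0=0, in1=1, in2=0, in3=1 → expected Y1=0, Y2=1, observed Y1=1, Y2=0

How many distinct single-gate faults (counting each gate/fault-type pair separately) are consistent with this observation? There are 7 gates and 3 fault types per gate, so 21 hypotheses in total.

Fault-free: N1=1, N2=1, N3=1, N4=0, N5=0, N6=0, N7=1 → Y1=0, Y2=1. Observed Y1=1, Y2=0.
  N1: none of the 3 fault types match ✗
  N2: stuck-at-0, inverted output ✓; others ✗
  N3: none of the 3 fault types match ✗
  N4: stuck-at-1, inverted output ✓; others ✗
  N5: stuck-at-1, inverted output ✓; others ✗
  N6: none of the 3 fault types match ✗
  N7: none of the 3 fault types match ✗
Consistent faults: {N2 stuck-at-0, N2 inverted output, N4 stuck-at-1, N4 inverted output, N5 stuck-at-1, N5 inverted output} — 6 in all.

6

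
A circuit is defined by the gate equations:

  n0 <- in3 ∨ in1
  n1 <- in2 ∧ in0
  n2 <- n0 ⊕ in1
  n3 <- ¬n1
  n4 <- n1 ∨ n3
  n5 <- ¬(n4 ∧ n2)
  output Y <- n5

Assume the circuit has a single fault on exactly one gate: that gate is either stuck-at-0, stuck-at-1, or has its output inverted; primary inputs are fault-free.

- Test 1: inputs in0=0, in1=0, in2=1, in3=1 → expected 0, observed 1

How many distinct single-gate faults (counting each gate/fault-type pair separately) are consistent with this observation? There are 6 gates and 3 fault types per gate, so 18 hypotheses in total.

10

Fault-free: n0=1, n1=0, n2=1, n3=1, n4=1, n5=0 → 0. Observed 1.
  n0: stuck-at-0, inverted output ✓; others ✗
  n1: none of the 3 fault types match ✗
  n2: stuck-at-0, inverted output ✓; others ✗
  n3: stuck-at-0, inverted output ✓; others ✗
  n4: stuck-at-0, inverted output ✓; others ✗
  n5: stuck-at-1, inverted output ✓; others ✗
Consistent faults: {n0 stuck-at-0, n0 inverted output, n2 stuck-at-0, n2 inverted output, n3 stuck-at-0, n3 inverted output, n4 stuck-at-0, n4 inverted output, n5 stuck-at-1, n5 inverted output} — 10 in all.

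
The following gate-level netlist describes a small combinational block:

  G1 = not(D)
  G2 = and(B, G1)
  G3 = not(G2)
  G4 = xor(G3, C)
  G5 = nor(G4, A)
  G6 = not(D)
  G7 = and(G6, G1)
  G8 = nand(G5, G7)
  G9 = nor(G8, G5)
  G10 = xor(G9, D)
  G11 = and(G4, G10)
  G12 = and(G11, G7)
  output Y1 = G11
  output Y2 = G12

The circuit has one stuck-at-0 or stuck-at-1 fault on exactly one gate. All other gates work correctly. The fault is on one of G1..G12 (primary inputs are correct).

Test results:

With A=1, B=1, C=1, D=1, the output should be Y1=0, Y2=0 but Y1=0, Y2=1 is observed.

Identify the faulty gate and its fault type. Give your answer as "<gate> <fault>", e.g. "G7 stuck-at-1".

G12 stuck-at-1

Fault-free values for test 1 (A=1, B=1, C=1, D=1): G1=0, G2=0, G3=1, G4=0, G5=0, G6=0, G7=0, G8=1, G9=0, G10=1, G11=0, G12=0, giving Y1=0, Y2=0. Observed Y1=0, Y2=1.
Test 1: faults giving observed Y1=0, Y2=1 are {G12 stuck-at-1}.
Only G12 stuck-at-1 is consistent with every test.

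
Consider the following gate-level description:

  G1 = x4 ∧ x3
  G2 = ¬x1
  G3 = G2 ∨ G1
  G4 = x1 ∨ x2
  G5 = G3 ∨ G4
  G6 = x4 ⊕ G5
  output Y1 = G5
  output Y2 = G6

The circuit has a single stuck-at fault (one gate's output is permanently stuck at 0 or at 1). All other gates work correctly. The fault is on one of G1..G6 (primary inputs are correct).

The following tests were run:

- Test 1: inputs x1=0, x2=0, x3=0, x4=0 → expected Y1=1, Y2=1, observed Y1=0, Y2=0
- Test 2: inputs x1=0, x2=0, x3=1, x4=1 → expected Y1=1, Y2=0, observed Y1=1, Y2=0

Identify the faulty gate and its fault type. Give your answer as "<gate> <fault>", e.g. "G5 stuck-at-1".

G2 stuck-at-0

Fault-free values for test 1 (x1=0, x2=0, x3=0, x4=0): G1=0, G2=1, G3=1, G4=0, G5=1, G6=1, giving Y1=1, Y2=1. Observed Y1=0, Y2=0.
Test 1: faults giving observed Y1=0, Y2=0 are {G2 stuck-at-0, G3 stuck-at-0, G5 stuck-at-0}.
Test 2 (x1=0, x2=0, x3=1, x4=1): fault-free G1=1, G2=1, G3=1, G4=0, G5=1, G6=0 → Y1=1, Y2=0; observed Y1=1, Y2=0. Eliminates G3 stuck-at-0, G5 stuck-at-0.
Only G2 stuck-at-0 is consistent with every test.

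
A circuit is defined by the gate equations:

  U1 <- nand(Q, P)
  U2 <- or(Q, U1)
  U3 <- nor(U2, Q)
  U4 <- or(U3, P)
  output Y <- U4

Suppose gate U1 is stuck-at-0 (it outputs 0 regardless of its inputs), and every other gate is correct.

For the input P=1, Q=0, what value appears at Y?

Propagate with U1 forced: U1=0 [stuck-at-0], U2=0, U3=1, U4=1.
So Y = 1. (Same as the fault-free value — the fault is masked on this input.)

1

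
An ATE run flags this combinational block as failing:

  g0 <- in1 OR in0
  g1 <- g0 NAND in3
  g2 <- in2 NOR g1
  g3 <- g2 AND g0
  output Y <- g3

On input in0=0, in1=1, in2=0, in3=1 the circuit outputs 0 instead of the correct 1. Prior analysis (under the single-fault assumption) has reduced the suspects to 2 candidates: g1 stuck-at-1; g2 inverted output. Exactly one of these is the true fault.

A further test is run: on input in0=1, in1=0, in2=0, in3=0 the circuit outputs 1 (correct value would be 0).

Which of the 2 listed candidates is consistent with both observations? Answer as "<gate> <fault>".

Evaluate each candidate on input in0=1, in1=0, in2=0, in3=0:
  g1 stuck-at-1: g0=1, g1=1 [stuck-at-1], g2=0, g3=0 → 0 — eliminated
  g2 inverted output: g0=1, g1=1, g2=1 [inverted output], g3=1 → 1 — matches
Only g2 inverted output reproduces the observed 1.

g2 inverted output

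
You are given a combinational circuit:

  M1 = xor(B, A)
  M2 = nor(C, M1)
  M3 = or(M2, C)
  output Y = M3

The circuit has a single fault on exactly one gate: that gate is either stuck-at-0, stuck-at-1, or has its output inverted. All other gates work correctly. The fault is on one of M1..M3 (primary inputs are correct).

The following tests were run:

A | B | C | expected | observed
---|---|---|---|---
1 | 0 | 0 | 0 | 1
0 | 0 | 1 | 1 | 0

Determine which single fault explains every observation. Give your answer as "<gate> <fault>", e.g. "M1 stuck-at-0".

Fault-free values for test 1 (A=1, B=0, C=0): M1=1, M2=0, M3=0, giving Y=0. Observed 1.
Test 1: faults giving observed 1 are {M1 stuck-at-0, M1 inverted output, M2 stuck-at-1, M2 inverted output, M3 stuck-at-1, M3 inverted output}.
Test 2 (A=0, B=0, C=1): fault-free M1=0, M2=0, M3=1 → 1; observed 0. Eliminates M1 stuck-at-0, M1 inverted output, M2 stuck-at-1, M2 inverted output, M3 stuck-at-1.
Only M3 inverted output is consistent with every test.

M3 inverted output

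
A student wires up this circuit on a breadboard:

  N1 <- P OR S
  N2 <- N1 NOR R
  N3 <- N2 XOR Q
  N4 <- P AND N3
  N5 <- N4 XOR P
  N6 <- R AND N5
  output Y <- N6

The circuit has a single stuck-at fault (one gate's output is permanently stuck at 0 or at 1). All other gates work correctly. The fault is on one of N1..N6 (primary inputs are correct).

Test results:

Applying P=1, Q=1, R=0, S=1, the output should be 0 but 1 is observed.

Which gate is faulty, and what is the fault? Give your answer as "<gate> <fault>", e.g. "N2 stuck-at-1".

Fault-free values for test 1 (P=1, Q=1, R=0, S=1): N1=1, N2=0, N3=1, N4=1, N5=0, N6=0, giving Y=0. Observed 1.
Test 1: faults giving observed 1 are {N6 stuck-at-1}.
Only N6 stuck-at-1 is consistent with every test.

N6 stuck-at-1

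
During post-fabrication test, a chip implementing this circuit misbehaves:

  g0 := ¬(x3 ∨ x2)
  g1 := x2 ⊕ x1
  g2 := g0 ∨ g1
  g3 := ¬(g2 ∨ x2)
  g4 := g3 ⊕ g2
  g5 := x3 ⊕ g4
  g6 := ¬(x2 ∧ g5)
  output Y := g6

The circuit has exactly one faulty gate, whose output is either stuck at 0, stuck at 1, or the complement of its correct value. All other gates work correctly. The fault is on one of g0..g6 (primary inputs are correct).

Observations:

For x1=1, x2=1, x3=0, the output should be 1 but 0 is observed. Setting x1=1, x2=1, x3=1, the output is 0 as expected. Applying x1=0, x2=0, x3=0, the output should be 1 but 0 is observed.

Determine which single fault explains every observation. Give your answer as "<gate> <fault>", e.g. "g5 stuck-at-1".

Fault-free values for test 1 (x1=1, x2=1, x3=0): g0=0, g1=0, g2=0, g3=0, g4=0, g5=0, g6=1, giving Y=1. Observed 0.
Test 1: faults giving observed 0 are {g0 stuck-at-1, g0 inverted output, g1 stuck-at-1, g1 inverted output, g2 stuck-at-1, g2 inverted output, g3 stuck-at-1, g3 inverted output, g4 stuck-at-1, g4 inverted output, g5 stuck-at-1, g5 inverted output, g6 stuck-at-0, g6 inverted output}.
Test 2 (x1=1, x2=1, x3=1): fault-free g0=0, g1=0, g2=0, g3=0, g4=0, g5=1, g6=0 → 0; observed 0. Eliminates g0 stuck-at-1, g0 inverted output, g1 stuck-at-1, g1 inverted output, g2 stuck-at-1, g2 inverted output, g3 stuck-at-1, g3 inverted output, g4 stuck-at-1, g4 inverted output, g5 inverted output, g6 inverted output.
Test 3 (x1=0, x2=0, x3=0): fault-free g0=1, g1=0, g2=1, g3=0, g4=1, g5=1, g6=1 → 1; observed 0. Eliminates g5 stuck-at-1.
Only g6 stuck-at-0 is consistent with every test.

g6 stuck-at-0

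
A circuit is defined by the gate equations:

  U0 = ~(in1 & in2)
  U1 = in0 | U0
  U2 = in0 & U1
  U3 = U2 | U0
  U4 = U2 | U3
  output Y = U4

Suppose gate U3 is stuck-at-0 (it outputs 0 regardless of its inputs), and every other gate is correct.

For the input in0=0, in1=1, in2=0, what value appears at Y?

Propagate with U3 forced: U0=1, U1=1, U2=0, U3=0 [stuck-at-0], U4=0.
So Y = 0. (Without the fault it would be 1.)

0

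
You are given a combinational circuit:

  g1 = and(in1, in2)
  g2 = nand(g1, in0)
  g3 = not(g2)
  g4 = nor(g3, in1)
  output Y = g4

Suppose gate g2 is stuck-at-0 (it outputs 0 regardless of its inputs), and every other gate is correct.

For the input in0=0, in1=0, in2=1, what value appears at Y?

0

Propagate with g2 forced: g1=0, g2=0 [stuck-at-0], g3=1, g4=0.
So Y = 0. (Without the fault it would be 1.)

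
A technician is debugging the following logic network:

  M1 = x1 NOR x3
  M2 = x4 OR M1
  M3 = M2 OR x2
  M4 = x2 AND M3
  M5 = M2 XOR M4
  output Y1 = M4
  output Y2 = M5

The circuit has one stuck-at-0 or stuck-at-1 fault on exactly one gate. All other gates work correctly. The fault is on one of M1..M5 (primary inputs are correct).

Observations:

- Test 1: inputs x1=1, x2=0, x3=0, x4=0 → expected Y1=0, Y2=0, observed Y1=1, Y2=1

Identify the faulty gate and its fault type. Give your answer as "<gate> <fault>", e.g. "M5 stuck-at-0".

Fault-free values for test 1 (x1=1, x2=0, x3=0, x4=0): M1=0, M2=0, M3=0, M4=0, M5=0, giving Y1=0, Y2=0. Observed Y1=1, Y2=1.
Test 1: faults giving observed Y1=1, Y2=1 are {M4 stuck-at-1}.
Only M4 stuck-at-1 is consistent with every test.

M4 stuck-at-1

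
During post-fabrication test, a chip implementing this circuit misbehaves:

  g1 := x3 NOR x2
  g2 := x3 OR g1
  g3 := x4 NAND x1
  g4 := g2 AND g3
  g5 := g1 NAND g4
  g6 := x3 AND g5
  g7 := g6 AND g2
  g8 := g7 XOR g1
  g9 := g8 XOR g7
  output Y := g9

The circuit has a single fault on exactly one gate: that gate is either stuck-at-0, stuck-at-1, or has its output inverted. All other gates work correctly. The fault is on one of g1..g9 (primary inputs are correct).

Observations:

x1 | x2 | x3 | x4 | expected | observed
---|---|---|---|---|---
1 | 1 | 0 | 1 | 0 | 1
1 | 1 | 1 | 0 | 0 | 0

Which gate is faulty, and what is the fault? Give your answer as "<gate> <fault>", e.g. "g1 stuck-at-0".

Fault-free values for test 1 (x1=1, x2=1, x3=0, x4=1): g1=0, g2=0, g3=0, g4=0, g5=1, g6=0, g7=0, g8=0, g9=0, giving Y=0. Observed 1.
Test 1: faults giving observed 1 are {g1 stuck-at-1, g1 inverted output, g8 stuck-at-1, g8 inverted output, g9 stuck-at-1, g9 inverted output}.
Test 2 (x1=1, x2=1, x3=1, x4=0): fault-free g1=0, g2=1, g3=1, g4=1, g5=1, g6=1, g7=1, g8=1, g9=0 → 0; observed 0. Eliminates g1 stuck-at-1, g1 inverted output, g8 inverted output, g9 stuck-at-1, g9 inverted output.
Only g8 stuck-at-1 is consistent with every test.

g8 stuck-at-1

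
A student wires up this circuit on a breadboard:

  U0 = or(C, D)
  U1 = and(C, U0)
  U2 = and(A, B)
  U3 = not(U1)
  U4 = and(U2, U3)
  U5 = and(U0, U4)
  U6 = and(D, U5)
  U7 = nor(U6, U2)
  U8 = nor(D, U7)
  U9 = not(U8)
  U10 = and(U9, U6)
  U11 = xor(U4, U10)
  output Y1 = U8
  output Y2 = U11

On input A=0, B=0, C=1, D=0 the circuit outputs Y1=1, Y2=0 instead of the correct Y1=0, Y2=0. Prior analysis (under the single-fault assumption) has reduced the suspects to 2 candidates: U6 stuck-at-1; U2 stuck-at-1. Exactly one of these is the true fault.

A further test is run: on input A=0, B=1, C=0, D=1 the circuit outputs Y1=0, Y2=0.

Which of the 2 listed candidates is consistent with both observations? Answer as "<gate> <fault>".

U2 stuck-at-1

Evaluate each candidate on input A=0, B=1, C=0, D=1:
  U6 stuck-at-1: U0=1, U1=0, U2=0, U3=1, U4=0, U5=0, U6=1 [stuck-at-1], U7=0, U8=0, U9=1, U10=1, U11=1 → Y1=0, Y2=1 — eliminated
  U2 stuck-at-1: U0=1, U1=0, U2=1 [stuck-at-1], U3=1, U4=1, U5=1, U6=1, U7=0, U8=0, U9=1, U10=1, U11=0 → Y1=0, Y2=0 — matches
Only U2 stuck-at-1 reproduces the observed Y1=0, Y2=0.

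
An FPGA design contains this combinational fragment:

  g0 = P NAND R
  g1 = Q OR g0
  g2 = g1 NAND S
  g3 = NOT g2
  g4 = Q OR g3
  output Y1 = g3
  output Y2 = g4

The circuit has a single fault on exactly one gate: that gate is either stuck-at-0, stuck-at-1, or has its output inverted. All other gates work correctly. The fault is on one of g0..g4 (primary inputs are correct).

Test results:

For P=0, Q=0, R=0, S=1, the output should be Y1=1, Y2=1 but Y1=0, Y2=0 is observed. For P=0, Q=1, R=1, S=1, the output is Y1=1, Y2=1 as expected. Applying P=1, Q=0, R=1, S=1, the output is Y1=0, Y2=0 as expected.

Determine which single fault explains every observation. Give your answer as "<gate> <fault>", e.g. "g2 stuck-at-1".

Fault-free values for test 1 (P=0, Q=0, R=0, S=1): g0=1, g1=1, g2=0, g3=1, g4=1, giving Y1=1, Y2=1. Observed Y1=0, Y2=0.
Test 1: faults giving observed Y1=0, Y2=0 are {g0 stuck-at-0, g0 inverted output, g1 stuck-at-0, g1 inverted output, g2 stuck-at-1, g2 inverted output, g3 stuck-at-0, g3 inverted output}.
Test 2 (P=0, Q=1, R=1, S=1): fault-free g0=1, g1=1, g2=0, g3=1, g4=1 → Y1=1, Y2=1; observed Y1=1, Y2=1. Eliminates g1 stuck-at-0, g1 inverted output, g2 stuck-at-1, g2 inverted output, g3 stuck-at-0, g3 inverted output.
Test 3 (P=1, Q=0, R=1, S=1): fault-free g0=0, g1=0, g2=1, g3=0, g4=0 → Y1=0, Y2=0; observed Y1=0, Y2=0. Eliminates g0 inverted output.
Only g0 stuck-at-0 is consistent with every test.

g0 stuck-at-0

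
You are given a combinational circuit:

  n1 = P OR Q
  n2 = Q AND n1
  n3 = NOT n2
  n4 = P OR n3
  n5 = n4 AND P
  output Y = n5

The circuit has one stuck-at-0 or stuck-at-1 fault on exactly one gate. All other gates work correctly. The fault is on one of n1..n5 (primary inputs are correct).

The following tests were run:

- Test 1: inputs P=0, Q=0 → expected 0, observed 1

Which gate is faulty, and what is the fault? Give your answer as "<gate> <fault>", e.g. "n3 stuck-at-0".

n5 stuck-at-1

Fault-free values for test 1 (P=0, Q=0): n1=0, n2=0, n3=1, n4=1, n5=0, giving Y=0. Observed 1.
Test 1: faults giving observed 1 are {n5 stuck-at-1}.
Only n5 stuck-at-1 is consistent with every test.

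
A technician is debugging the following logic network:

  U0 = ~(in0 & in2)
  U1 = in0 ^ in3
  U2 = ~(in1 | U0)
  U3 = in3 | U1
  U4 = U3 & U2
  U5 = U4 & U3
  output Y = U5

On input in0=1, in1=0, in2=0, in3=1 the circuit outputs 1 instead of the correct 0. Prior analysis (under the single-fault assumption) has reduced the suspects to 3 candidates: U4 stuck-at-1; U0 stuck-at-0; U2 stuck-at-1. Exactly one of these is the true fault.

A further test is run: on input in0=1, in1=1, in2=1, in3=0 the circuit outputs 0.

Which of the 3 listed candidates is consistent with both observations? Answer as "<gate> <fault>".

Evaluate each candidate on input in0=1, in1=1, in2=1, in3=0:
  U4 stuck-at-1: U0=0, U1=1, U2=0, U3=1, U4=1 [stuck-at-1], U5=1 → 1 — eliminated
  U0 stuck-at-0: U0=0 [stuck-at-0], U1=1, U2=0, U3=1, U4=0, U5=0 → 0 — matches
  U2 stuck-at-1: U0=0, U1=1, U2=1 [stuck-at-1], U3=1, U4=1, U5=1 → 1 — eliminated
Only U0 stuck-at-0 reproduces the observed 0.

U0 stuck-at-0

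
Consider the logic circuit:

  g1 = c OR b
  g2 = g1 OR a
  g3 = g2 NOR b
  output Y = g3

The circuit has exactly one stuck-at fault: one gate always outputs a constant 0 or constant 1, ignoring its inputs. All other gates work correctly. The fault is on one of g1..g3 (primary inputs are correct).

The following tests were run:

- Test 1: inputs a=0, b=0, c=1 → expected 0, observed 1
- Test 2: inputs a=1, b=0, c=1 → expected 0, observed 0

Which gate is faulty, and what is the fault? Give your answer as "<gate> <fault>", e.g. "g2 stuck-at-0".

g1 stuck-at-0

Fault-free values for test 1 (a=0, b=0, c=1): g1=1, g2=1, g3=0, giving Y=0. Observed 1.
Test 1: faults giving observed 1 are {g1 stuck-at-0, g2 stuck-at-0, g3 stuck-at-1}.
Test 2 (a=1, b=0, c=1): fault-free g1=1, g2=1, g3=0 → 0; observed 0. Eliminates g2 stuck-at-0, g3 stuck-at-1.
Only g1 stuck-at-0 is consistent with every test.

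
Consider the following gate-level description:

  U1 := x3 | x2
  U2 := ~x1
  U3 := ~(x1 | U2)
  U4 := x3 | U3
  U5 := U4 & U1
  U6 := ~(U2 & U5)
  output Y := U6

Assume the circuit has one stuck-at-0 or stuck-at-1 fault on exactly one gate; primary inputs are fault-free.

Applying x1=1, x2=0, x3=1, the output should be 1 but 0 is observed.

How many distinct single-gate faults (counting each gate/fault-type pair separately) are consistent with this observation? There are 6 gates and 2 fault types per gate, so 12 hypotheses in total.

2

Fault-free: U1=1, U2=0, U3=0, U4=1, U5=1, U6=1 → 1. Observed 0.
  U1 stuck-at-0: output 1 ✗
  U1 stuck-at-1: output 1 ✗
  U2 stuck-at-0: output 1 ✗
  U2 stuck-at-1: output 0 ✓
  U3 stuck-at-0: output 1 ✗
  U3 stuck-at-1: output 1 ✗
  U4 stuck-at-0: output 1 ✗
  U4 stuck-at-1: output 1 ✗
  U5 stuck-at-0: output 1 ✗
  U5 stuck-at-1: output 1 ✗
  U6 stuck-at-0: output 0 ✓
  U6 stuck-at-1: output 1 ✗
Consistent faults: {U2 stuck-at-1, U6 stuck-at-0} — 2 in all.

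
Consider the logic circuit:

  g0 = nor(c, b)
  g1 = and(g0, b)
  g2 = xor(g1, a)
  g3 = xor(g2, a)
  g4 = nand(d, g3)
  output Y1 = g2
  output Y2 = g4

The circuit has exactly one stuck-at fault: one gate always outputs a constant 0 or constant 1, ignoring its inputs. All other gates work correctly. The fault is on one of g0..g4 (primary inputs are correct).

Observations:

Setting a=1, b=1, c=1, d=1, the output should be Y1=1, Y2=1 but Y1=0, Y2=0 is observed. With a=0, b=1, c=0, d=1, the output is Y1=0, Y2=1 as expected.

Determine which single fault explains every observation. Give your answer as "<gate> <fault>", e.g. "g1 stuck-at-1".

Fault-free values for test 1 (a=1, b=1, c=1, d=1): g0=0, g1=0, g2=1, g3=0, g4=1, giving Y1=1, Y2=1. Observed Y1=0, Y2=0.
Test 1: faults giving observed Y1=0, Y2=0 are {g0 stuck-at-1, g1 stuck-at-1, g2 stuck-at-0}.
Test 2 (a=0, b=1, c=0, d=1): fault-free g0=0, g1=0, g2=0, g3=0, g4=1 → Y1=0, Y2=1; observed Y1=0, Y2=1. Eliminates g0 stuck-at-1, g1 stuck-at-1.
Only g2 stuck-at-0 is consistent with every test.

g2 stuck-at-0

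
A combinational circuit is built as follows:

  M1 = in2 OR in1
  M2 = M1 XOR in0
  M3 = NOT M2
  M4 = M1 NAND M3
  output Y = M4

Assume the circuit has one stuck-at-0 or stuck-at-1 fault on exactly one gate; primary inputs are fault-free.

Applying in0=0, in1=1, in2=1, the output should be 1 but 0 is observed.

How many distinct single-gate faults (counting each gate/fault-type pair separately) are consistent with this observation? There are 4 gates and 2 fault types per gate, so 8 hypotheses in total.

3

Fault-free: M1=1, M2=1, M3=0, M4=1 → 1. Observed 0.
  M1 stuck-at-0: output 1 ✗
  M1 stuck-at-1: output 1 ✗
  M2 stuck-at-0: output 0 ✓
  M2 stuck-at-1: output 1 ✗
  M3 stuck-at-0: output 1 ✗
  M3 stuck-at-1: output 0 ✓
  M4 stuck-at-0: output 0 ✓
  M4 stuck-at-1: output 1 ✗
Consistent faults: {M2 stuck-at-0, M3 stuck-at-1, M4 stuck-at-0} — 3 in all.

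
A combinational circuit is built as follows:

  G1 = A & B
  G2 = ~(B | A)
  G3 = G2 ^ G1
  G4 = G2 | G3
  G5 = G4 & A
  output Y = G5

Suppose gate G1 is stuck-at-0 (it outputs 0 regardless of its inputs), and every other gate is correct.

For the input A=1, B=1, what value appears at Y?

0

Propagate with G1 forced: G1=0 [stuck-at-0], G2=0, G3=0, G4=0, G5=0.
So Y = 0. (Without the fault it would be 1.)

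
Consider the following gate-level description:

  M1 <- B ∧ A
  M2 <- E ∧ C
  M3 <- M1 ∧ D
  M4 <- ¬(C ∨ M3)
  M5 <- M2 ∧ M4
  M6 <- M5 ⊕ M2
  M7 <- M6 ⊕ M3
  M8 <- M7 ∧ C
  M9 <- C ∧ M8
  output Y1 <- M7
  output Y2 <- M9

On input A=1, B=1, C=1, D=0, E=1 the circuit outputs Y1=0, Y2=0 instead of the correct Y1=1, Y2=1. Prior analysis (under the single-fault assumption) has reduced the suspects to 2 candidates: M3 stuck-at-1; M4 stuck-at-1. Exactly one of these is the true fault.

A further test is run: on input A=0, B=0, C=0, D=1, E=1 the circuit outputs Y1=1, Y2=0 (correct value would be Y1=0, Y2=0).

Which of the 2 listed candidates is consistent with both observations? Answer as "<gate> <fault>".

M3 stuck-at-1

Evaluate each candidate on input A=0, B=0, C=0, D=1, E=1:
  M3 stuck-at-1: M1=0, M2=0, M3=1 [stuck-at-1], M4=0, M5=0, M6=0, M7=1, M8=0, M9=0 → Y1=1, Y2=0 — matches
  M4 stuck-at-1: M1=0, M2=0, M3=0, M4=1 [stuck-at-1], M5=0, M6=0, M7=0, M8=0, M9=0 → Y1=0, Y2=0 — eliminated
Only M3 stuck-at-1 reproduces the observed Y1=1, Y2=0.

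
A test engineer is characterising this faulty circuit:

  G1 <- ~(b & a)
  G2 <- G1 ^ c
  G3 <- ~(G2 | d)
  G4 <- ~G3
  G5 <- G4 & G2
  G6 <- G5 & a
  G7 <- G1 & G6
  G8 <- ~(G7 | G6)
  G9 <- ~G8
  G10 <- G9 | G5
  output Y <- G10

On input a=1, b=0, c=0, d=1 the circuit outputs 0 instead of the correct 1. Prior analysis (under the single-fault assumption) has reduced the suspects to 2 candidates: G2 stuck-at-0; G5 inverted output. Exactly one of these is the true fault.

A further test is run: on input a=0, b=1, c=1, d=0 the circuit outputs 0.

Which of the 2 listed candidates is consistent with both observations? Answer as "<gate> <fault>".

G2 stuck-at-0

Evaluate each candidate on input a=0, b=1, c=1, d=0:
  G2 stuck-at-0: G1=1, G2=0 [stuck-at-0], G3=1, G4=0, G5=0, G6=0, G7=0, G8=1, G9=0, G10=0 → 0 — matches
  G5 inverted output: G1=1, G2=0, G3=1, G4=0, G5=1 [inverted output], G6=0, G7=0, G8=1, G9=0, G10=1 → 1 — eliminated
Only G2 stuck-at-0 reproduces the observed 0.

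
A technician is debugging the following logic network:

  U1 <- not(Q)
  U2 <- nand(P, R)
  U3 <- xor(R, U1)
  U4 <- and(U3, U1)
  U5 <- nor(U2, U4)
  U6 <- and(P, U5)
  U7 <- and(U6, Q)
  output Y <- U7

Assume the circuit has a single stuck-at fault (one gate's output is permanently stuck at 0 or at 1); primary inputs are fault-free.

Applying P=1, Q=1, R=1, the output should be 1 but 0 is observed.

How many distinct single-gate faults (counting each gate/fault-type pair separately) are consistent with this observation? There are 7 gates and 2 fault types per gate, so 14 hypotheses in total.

5

Fault-free: U1=0, U2=0, U3=1, U4=0, U5=1, U6=1, U7=1 → 1. Observed 0.
  U1 stuck-at-0: output 1 ✗
  U1 stuck-at-1: output 1 ✗
  U2 stuck-at-0: output 1 ✗
  U2 stuck-at-1: output 0 ✓
  U3 stuck-at-0: output 1 ✗
  U3 stuck-at-1: output 1 ✗
  U4 stuck-at-0: output 1 ✗
  U4 stuck-at-1: output 0 ✓
  U5 stuck-at-0: output 0 ✓
  U5 stuck-at-1: output 1 ✗
  U6 stuck-at-0: output 0 ✓
  U6 stuck-at-1: output 1 ✗
  U7 stuck-at-0: output 0 ✓
  U7 stuck-at-1: output 1 ✗
Consistent faults: {U2 stuck-at-1, U4 stuck-at-1, U5 stuck-at-0, U6 stuck-at-0, U7 stuck-at-0} — 5 in all.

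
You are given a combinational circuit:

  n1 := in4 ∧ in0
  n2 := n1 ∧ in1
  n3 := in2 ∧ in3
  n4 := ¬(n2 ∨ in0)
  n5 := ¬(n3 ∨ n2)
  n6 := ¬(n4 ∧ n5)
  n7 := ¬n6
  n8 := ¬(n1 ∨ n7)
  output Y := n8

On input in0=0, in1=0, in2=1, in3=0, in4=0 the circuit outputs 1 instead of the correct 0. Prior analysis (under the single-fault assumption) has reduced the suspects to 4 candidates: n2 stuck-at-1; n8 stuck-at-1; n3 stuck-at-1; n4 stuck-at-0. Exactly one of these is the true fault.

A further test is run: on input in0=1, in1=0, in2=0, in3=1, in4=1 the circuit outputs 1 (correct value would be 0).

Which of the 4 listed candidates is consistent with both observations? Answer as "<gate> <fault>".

Evaluate each candidate on input in0=1, in1=0, in2=0, in3=1, in4=1:
  n2 stuck-at-1: n1=1, n2=1 [stuck-at-1], n3=0, n4=0, n5=0, n6=1, n7=0, n8=0 → 0 — eliminated
  n8 stuck-at-1: n1=1, n2=0, n3=0, n4=0, n5=1, n6=1, n7=0, n8=1 [stuck-at-1] → 1 — matches
  n3 stuck-at-1: n1=1, n2=0, n3=1 [stuck-at-1], n4=0, n5=0, n6=1, n7=0, n8=0 → 0 — eliminated
  n4 stuck-at-0: n1=1, n2=0, n3=0, n4=0 [stuck-at-0], n5=1, n6=1, n7=0, n8=0 → 0 — eliminated
Only n8 stuck-at-1 reproduces the observed 1.

n8 stuck-at-1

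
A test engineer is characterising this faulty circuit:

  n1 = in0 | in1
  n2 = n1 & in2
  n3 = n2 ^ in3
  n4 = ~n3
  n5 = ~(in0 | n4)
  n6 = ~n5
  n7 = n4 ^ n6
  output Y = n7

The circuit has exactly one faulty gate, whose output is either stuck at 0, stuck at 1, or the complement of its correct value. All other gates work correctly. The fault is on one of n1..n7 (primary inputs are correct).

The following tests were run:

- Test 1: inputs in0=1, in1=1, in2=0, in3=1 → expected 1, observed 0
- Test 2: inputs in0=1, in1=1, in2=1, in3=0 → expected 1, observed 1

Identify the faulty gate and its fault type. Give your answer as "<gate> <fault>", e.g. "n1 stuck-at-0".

Fault-free values for test 1 (in0=1, in1=1, in2=0, in3=1): n1=1, n2=0, n3=1, n4=0, n5=0, n6=1, n7=1, giving Y=1. Observed 0.
Test 1: faults giving observed 0 are {n2 stuck-at-1, n2 inverted output, n3 stuck-at-0, n3 inverted output, n4 stuck-at-1, n4 inverted output, n5 stuck-at-1, n5 inverted output, n6 stuck-at-0, n6 inverted output, n7 stuck-at-0, n7 inverted output}.
Test 2 (in0=1, in1=1, in2=1, in3=0): fault-free n1=1, n2=1, n3=1, n4=0, n5=0, n6=1, n7=1 → 1; observed 1. Eliminates n2 inverted output, n3 stuck-at-0, n3 inverted output, n4 stuck-at-1, n4 inverted output, n5 stuck-at-1, n5 inverted output, n6 stuck-at-0, n6 inverted output, n7 stuck-at-0, n7 inverted output.
Only n2 stuck-at-1 is consistent with every test.

n2 stuck-at-1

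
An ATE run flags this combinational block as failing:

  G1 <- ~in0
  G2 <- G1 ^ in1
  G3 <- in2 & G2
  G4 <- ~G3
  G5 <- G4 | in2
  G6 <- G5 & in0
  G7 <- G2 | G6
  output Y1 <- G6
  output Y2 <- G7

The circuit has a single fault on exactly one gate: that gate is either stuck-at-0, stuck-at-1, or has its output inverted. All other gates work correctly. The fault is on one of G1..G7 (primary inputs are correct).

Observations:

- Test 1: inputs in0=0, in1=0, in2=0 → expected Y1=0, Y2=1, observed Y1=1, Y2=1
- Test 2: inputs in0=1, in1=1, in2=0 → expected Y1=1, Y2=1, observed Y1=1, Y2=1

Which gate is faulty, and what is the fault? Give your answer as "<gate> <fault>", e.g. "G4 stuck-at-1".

Fault-free values for test 1 (in0=0, in1=0, in2=0): G1=1, G2=1, G3=0, G4=1, G5=1, G6=0, G7=1, giving Y1=0, Y2=1. Observed Y1=1, Y2=1.
Test 1: faults giving observed Y1=1, Y2=1 are {G6 stuck-at-1, G6 inverted output}.
Test 2 (in0=1, in1=1, in2=0): fault-free G1=0, G2=1, G3=0, G4=1, G5=1, G6=1, G7=1 → Y1=1, Y2=1; observed Y1=1, Y2=1. Eliminates G6 inverted output.
Only G6 stuck-at-1 is consistent with every test.

G6 stuck-at-1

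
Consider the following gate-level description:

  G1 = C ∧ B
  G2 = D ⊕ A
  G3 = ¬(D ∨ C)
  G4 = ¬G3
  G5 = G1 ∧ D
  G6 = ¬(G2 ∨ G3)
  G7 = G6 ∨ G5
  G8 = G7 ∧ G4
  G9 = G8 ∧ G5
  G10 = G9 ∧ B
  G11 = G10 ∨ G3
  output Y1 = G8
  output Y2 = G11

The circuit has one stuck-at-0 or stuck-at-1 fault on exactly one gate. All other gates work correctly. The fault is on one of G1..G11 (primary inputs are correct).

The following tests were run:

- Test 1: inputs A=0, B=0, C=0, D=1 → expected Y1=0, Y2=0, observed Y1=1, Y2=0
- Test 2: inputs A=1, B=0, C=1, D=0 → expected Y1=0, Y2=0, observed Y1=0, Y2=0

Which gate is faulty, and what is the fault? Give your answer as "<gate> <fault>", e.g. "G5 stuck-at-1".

G1 stuck-at-1

Fault-free values for test 1 (A=0, B=0, C=0, D=1): G1=0, G2=1, G3=0, G4=1, G5=0, G6=0, G7=0, G8=0, G9=0, G10=0, G11=0, giving Y1=0, Y2=0. Observed Y1=1, Y2=0.
Test 1: faults giving observed Y1=1, Y2=0 are {G1 stuck-at-1, G2 stuck-at-0, G5 stuck-at-1, G6 stuck-at-1, G7 stuck-at-1, G8 stuck-at-1}.
Test 2 (A=1, B=0, C=1, D=0): fault-free G1=0, G2=1, G3=0, G4=1, G5=0, G6=0, G7=0, G8=0, G9=0, G10=0, G11=0 → Y1=0, Y2=0; observed Y1=0, Y2=0. Eliminates G2 stuck-at-0, G5 stuck-at-1, G6 stuck-at-1, G7 stuck-at-1, G8 stuck-at-1.
Only G1 stuck-at-1 is consistent with every test.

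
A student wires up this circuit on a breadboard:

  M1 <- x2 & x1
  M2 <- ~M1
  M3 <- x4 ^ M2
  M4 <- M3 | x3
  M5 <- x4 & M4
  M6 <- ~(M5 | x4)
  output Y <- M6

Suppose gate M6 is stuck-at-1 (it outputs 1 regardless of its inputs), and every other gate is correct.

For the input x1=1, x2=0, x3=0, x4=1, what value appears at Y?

1

Propagate with M6 forced: M1=0, M2=1, M3=0, M4=0, M5=0, M6=1 [stuck-at-1].
So Y = 1. (Without the fault it would be 0.)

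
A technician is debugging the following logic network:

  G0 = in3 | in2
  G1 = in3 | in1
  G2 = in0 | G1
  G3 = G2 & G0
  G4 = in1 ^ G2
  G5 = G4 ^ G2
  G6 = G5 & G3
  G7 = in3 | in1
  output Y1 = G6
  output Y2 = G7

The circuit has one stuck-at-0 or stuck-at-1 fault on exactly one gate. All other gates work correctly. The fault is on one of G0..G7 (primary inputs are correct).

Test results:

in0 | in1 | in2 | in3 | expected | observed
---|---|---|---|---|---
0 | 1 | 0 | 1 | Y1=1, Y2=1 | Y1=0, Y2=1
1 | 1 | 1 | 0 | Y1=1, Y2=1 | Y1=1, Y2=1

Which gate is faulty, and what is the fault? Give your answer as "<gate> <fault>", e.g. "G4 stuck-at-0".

G1 stuck-at-0

Fault-free values for test 1 (in0=0, in1=1, in2=0, in3=1): G0=1, G1=1, G2=1, G3=1, G4=0, G5=1, G6=1, G7=1, giving Y1=1, Y2=1. Observed Y1=0, Y2=1.
Test 1: faults giving observed Y1=0, Y2=1 are {G0 stuck-at-0, G1 stuck-at-0, G2 stuck-at-0, G3 stuck-at-0, G4 stuck-at-1, G5 stuck-at-0, G6 stuck-at-0}.
Test 2 (in0=1, in1=1, in2=1, in3=0): fault-free G0=1, G1=1, G2=1, G3=1, G4=0, G5=1, G6=1, G7=1 → Y1=1, Y2=1; observed Y1=1, Y2=1. Eliminates G0 stuck-at-0, G2 stuck-at-0, G3 stuck-at-0, G4 stuck-at-1, G5 stuck-at-0, G6 stuck-at-0.
Only G1 stuck-at-0 is consistent with every test.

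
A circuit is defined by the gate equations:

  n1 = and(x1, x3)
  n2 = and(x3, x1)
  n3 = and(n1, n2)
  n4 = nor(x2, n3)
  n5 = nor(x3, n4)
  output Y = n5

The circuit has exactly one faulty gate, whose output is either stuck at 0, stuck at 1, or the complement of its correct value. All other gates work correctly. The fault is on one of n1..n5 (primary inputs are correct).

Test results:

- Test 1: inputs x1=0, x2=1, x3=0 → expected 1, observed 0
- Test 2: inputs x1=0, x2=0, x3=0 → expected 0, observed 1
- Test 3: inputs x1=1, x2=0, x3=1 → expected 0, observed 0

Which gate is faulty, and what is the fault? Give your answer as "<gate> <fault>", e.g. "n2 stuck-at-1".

n4 inverted output

Fault-free values for test 1 (x1=0, x2=1, x3=0): n1=0, n2=0, n3=0, n4=0, n5=1, giving Y=1. Observed 0.
Test 1: faults giving observed 0 are {n4 stuck-at-1, n4 inverted output, n5 stuck-at-0, n5 inverted output}.
Test 2 (x1=0, x2=0, x3=0): fault-free n1=0, n2=0, n3=0, n4=1, n5=0 → 0; observed 1. Eliminates n4 stuck-at-1, n5 stuck-at-0.
Test 3 (x1=1, x2=0, x3=1): fault-free n1=1, n2=1, n3=1, n4=0, n5=0 → 0; observed 0. Eliminates n5 inverted output.
Only n4 inverted output is consistent with every test.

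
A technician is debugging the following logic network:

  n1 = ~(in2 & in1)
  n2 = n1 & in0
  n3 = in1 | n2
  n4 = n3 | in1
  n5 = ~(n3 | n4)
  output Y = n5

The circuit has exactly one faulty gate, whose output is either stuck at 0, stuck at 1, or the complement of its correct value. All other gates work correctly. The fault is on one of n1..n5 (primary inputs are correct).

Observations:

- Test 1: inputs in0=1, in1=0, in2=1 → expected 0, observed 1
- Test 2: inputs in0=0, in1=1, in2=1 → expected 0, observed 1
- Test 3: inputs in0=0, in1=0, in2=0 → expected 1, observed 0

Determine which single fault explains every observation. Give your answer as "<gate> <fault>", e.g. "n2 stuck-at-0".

Fault-free values for test 1 (in0=1, in1=0, in2=1): n1=1, n2=1, n3=1, n4=1, n5=0, giving Y=0. Observed 1.
Test 1: faults giving observed 1 are {n1 stuck-at-0, n1 inverted output, n2 stuck-at-0, n2 inverted output, n3 stuck-at-0, n3 inverted output, n5 stuck-at-1, n5 inverted output}.
Test 2 (in0=0, in1=1, in2=1): fault-free n1=0, n2=0, n3=1, n4=1, n5=0 → 0; observed 1. Eliminates n1 stuck-at-0, n1 inverted output, n2 stuck-at-0, n2 inverted output, n3 stuck-at-0, n3 inverted output.
Test 3 (in0=0, in1=0, in2=0): fault-free n1=1, n2=0, n3=0, n4=0, n5=1 → 1; observed 0. Eliminates n5 stuck-at-1.
Only n5 inverted output is consistent with every test.

n5 inverted output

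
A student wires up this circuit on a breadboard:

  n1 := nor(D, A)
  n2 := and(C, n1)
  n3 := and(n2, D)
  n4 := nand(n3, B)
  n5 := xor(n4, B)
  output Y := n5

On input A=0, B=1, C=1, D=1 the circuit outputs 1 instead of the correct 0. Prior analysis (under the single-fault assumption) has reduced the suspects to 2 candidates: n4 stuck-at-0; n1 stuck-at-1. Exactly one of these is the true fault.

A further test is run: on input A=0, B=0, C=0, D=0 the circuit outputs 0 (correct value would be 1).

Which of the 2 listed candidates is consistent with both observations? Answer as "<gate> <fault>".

n4 stuck-at-0

Evaluate each candidate on input A=0, B=0, C=0, D=0:
  n4 stuck-at-0: n1=1, n2=0, n3=0, n4=0 [stuck-at-0], n5=0 → 0 — matches
  n1 stuck-at-1: n1=1 [stuck-at-1], n2=0, n3=0, n4=1, n5=1 → 1 — eliminated
Only n4 stuck-at-0 reproduces the observed 0.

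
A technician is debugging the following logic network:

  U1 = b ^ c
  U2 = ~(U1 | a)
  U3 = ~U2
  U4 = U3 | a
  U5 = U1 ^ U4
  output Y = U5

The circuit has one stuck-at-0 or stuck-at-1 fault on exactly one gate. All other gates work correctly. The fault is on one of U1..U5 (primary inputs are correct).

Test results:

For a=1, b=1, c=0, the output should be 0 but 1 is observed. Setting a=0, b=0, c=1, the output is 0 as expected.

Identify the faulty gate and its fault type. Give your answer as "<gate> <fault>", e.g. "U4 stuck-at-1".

U1 stuck-at-0

Fault-free values for test 1 (a=1, b=1, c=0): U1=1, U2=0, U3=1, U4=1, U5=0, giving Y=0. Observed 1.
Test 1: faults giving observed 1 are {U1 stuck-at-0, U4 stuck-at-0, U5 stuck-at-1}.
Test 2 (a=0, b=0, c=1): fault-free U1=1, U2=0, U3=1, U4=1, U5=0 → 0; observed 0. Eliminates U4 stuck-at-0, U5 stuck-at-1.
Only U1 stuck-at-0 is consistent with every test.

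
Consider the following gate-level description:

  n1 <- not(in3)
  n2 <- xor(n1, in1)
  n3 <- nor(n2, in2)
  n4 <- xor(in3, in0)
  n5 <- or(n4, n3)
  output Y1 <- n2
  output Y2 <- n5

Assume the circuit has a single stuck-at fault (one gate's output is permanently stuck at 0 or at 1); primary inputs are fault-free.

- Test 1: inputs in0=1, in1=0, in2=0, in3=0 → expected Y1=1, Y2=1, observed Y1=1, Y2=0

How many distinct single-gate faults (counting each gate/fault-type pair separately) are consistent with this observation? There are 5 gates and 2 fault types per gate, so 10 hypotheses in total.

2

Fault-free: n1=1, n2=1, n3=0, n4=1, n5=1 → Y1=1, Y2=1. Observed Y1=1, Y2=0.
  n1 stuck-at-0: output Y1=0, Y2=1 ✗
  n1 stuck-at-1: output Y1=1, Y2=1 ✗
  n2 stuck-at-0: output Y1=0, Y2=1 ✗
  n2 stuck-at-1: output Y1=1, Y2=1 ✗
  n3 stuck-at-0: output Y1=1, Y2=1 ✗
  n3 stuck-at-1: output Y1=1, Y2=1 ✗
  n4 stuck-at-0: output Y1=1, Y2=0 ✓
  n4 stuck-at-1: output Y1=1, Y2=1 ✗
  n5 stuck-at-0: output Y1=1, Y2=0 ✓
  n5 stuck-at-1: output Y1=1, Y2=1 ✗
Consistent faults: {n4 stuck-at-0, n5 stuck-at-0} — 2 in all.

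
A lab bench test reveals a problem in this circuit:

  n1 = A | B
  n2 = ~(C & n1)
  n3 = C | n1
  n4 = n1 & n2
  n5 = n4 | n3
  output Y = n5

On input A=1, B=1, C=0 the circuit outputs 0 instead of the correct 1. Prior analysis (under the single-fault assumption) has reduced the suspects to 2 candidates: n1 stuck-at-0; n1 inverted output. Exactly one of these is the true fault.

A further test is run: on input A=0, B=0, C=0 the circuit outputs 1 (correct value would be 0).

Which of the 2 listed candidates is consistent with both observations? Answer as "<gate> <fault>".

n1 inverted output

Evaluate each candidate on input A=0, B=0, C=0:
  n1 stuck-at-0: n1=0 [stuck-at-0], n2=1, n3=0, n4=0, n5=0 → 0 — eliminated
  n1 inverted output: n1=1 [inverted output], n2=1, n3=1, n4=1, n5=1 → 1 — matches
Only n1 inverted output reproduces the observed 1.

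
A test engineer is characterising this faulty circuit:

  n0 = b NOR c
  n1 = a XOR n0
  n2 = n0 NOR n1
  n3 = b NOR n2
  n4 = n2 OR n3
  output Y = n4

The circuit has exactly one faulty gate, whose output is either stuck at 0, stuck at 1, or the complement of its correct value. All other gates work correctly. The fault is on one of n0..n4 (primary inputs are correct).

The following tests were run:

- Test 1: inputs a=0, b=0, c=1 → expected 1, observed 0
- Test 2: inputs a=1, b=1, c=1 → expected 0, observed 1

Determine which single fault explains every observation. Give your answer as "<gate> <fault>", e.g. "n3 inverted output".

n4 inverted output

Fault-free values for test 1 (a=0, b=0, c=1): n0=0, n1=0, n2=1, n3=0, n4=1, giving Y=1. Observed 0.
Test 1: faults giving observed 0 are {n4 stuck-at-0, n4 inverted output}.
Test 2 (a=1, b=1, c=1): fault-free n0=0, n1=1, n2=0, n3=0, n4=0 → 0; observed 1. Eliminates n4 stuck-at-0.
Only n4 inverted output is consistent with every test.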